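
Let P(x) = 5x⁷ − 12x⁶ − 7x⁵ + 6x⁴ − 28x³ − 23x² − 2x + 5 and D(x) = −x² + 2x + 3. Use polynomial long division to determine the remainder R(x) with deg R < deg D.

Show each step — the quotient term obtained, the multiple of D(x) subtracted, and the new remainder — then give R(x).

Step 1: lead(5x⁷ − 12x⁶ − 7x⁵ + 6x⁴ − 28x³ − 23x² − 2x + 5) ÷ lead(D) = 5x⁷ ÷ −x² = −5x⁵. Subtract (−5x⁵)·D = 5x⁷ − 10x⁶ − 15x⁵. Remainder: −2x⁶ + 8x⁵ + 6x⁴ − 28x³ − 23x² − 2x + 5.
Step 2: lead(−2x⁶ + 8x⁵ + 6x⁴ − 28x³ − 23x² − 2x + 5) ÷ lead(D) = −2x⁶ ÷ −x² = 2x⁴. Subtract (2x⁴)·D = −2x⁶ + 4x⁵ + 6x⁴. Remainder: 4x⁵ − 28x³ − 23x² − 2x + 5.
Step 3: lead(4x⁵ − 28x³ − 23x² − 2x + 5) ÷ lead(D) = 4x⁵ ÷ −x² = −4x³. Subtract (−4x³)·D = 4x⁵ − 8x⁴ − 12x³. Remainder: 8x⁴ − 16x³ − 23x² − 2x + 5.
Step 4: lead(8x⁴ − 16x³ − 23x² − 2x + 5) ÷ lead(D) = 8x⁴ ÷ −x² = −8x². Subtract (−8x²)·D = 8x⁴ − 16x³ − 24x². Remainder: x² − 2x + 5.
Step 5: lead(x² − 2x + 5) ÷ lead(D) = x² ÷ −x² = −1. Subtract (−1)·D = x² − 2x − 3. Remainder: 8.

R(x) = 8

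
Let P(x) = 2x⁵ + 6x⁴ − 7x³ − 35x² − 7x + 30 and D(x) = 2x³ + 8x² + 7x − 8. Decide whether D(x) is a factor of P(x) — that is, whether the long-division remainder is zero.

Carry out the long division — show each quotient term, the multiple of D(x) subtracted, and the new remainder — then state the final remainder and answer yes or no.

R(x) = 4x² + 6x + 6, so D(x) is not a factor of P(x). no

Step 1: lead(2x⁵ + 6x⁴ − 7x³ − 35x² − 7x + 30) ÷ lead(D) = 2x⁵ ÷ 2x³ = x². Subtract (x²)·D = 2x⁵ + 8x⁴ + 7x³ − 8x². Remainder: −2x⁴ − 14x³ − 27x² − 7x + 30.
Step 2: lead(−2x⁴ − 14x³ − 27x² − 7x + 30) ÷ lead(D) = −2x⁴ ÷ 2x³ = −x. Subtract (−x)·D = −2x⁴ − 8x³ − 7x² + 8x. Remainder: −6x³ − 20x² − 15x + 30.
Step 3: lead(−6x³ − 20x² − 15x + 30) ÷ lead(D) = −6x³ ÷ 2x³ = −3. Subtract (−3)·D = −6x³ − 24x² − 21x + 24. Remainder: 4x² + 6x + 6.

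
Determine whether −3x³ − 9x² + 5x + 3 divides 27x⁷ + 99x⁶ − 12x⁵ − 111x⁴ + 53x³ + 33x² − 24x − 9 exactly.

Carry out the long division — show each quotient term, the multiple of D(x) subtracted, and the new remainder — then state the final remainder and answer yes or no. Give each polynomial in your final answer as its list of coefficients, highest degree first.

R = [0], so D(x) is a factor of P(x). yes

Step 1: lead(27x⁷ + 99x⁶ − 12x⁵ − 111x⁴ + 53x³ + 33x² − 24x − 9) ÷ lead(D) = 27x⁷ ÷ −3x³ = −9x⁴. Subtract (−9x⁴)·D = 27x⁷ + 81x⁶ − 45x⁵ − 27x⁴. Remainder: 18x⁶ + 33x⁵ − 84x⁴ + 53x³ + 33x² − 24x − 9.
Step 2: lead(18x⁶ + 33x⁵ − 84x⁴ + 53x³ + 33x² − 24x − 9) ÷ lead(D) = 18x⁶ ÷ −3x³ = −6x³. Subtract (−6x³)·D = 18x⁶ + 54x⁵ − 30x⁴ − 18x³. Remainder: −21x⁵ − 54x⁴ + 71x³ + 33x² − 24x − 9.
Step 3: lead(−21x⁵ − 54x⁴ + 71x³ + 33x² − 24x − 9) ÷ lead(D) = −21x⁵ ÷ −3x³ = 7x². Subtract (7x²)·D = −21x⁵ − 63x⁴ + 35x³ + 21x². Remainder: 9x⁴ + 36x³ + 12x² − 24x − 9.
Step 4: lead(9x⁴ + 36x³ + 12x² − 24x − 9) ÷ lead(D) = 9x⁴ ÷ −3x³ = −3x. Subtract (−3x)·D = 9x⁴ + 27x³ − 15x² − 9x. Remainder: 9x³ + 27x² − 15x − 9.
Step 5: lead(9x³ + 27x² − 15x − 9) ÷ lead(D) = 9x³ ÷ −3x³ = −3. Subtract (−3)·D = 9x³ + 27x² − 15x − 9. Remainder: 0.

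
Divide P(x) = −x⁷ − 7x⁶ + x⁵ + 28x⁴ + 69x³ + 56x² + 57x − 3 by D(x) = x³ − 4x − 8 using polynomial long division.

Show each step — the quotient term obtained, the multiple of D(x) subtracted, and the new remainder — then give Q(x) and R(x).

Q(x) = −x⁴ − 7x³ − 3x² − 8x + 1; R(x) = −3x + 5

Step 1: lead(−x⁷ − 7x⁶ + x⁵ + 28x⁴ + 69x³ + 56x² + 57x − 3) ÷ lead(D) = −x⁷ ÷ x³ = −x⁴. Subtract (−x⁴)·D = −x⁷ + 4x⁵ + 8x⁴. Remainder: −7x⁶ − 3x⁵ + 20x⁴ + 69x³ + 56x² + 57x − 3.
Step 2: lead(−7x⁶ − 3x⁵ + 20x⁴ + 69x³ + 56x² + 57x − 3) ÷ lead(D) = −7x⁶ ÷ x³ = −7x³. Subtract (−7x³)·D = −7x⁶ + 28x⁴ + 56x³. Remainder: −3x⁵ − 8x⁴ + 13x³ + 56x² + 57x − 3.
Step 3: lead(−3x⁵ − 8x⁴ + 13x³ + 56x² + 57x − 3) ÷ lead(D) = −3x⁵ ÷ x³ = −3x². Subtract (−3x²)·D = −3x⁵ + 12x³ + 24x². Remainder: −8x⁴ + x³ + 32x² + 57x − 3.
Step 4: lead(−8x⁴ + x³ + 32x² + 57x − 3) ÷ lead(D) = −8x⁴ ÷ x³ = −8x. Subtract (−8x)·D = −8x⁴ + 32x² + 64x. Remainder: x³ − 7x − 3.
Step 5: lead(x³ − 7x − 3) ÷ lead(D) = x³ ÷ x³ = 1. Subtract (1)·D = x³ − 4x − 8. Remainder: −3x + 5.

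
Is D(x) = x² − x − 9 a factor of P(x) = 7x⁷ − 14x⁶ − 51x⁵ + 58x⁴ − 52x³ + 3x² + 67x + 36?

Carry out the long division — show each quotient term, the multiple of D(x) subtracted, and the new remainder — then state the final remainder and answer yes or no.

Step 1: lead(7x⁷ − 14x⁶ − 51x⁵ + 58x⁴ − 52x³ + 3x² + 67x + 36) ÷ lead(D) = 7x⁷ ÷ x² = 7x⁵. Subtract (7x⁵)·D = 7x⁷ − 7x⁶ − 63x⁵. Remainder: −7x⁶ + 12x⁵ + 58x⁴ − 52x³ + 3x² + 67x + 36.
Step 2: lead(−7x⁶ + 12x⁵ + 58x⁴ − 52x³ + 3x² + 67x + 36) ÷ lead(D) = −7x⁶ ÷ x² = −7x⁴. Subtract (−7x⁴)·D = −7x⁶ + 7x⁵ + 63x⁴. Remainder: 5x⁵ − 5x⁴ − 52x³ + 3x² + 67x + 36.
Step 3: lead(5x⁵ − 5x⁴ − 52x³ + 3x² + 67x + 36) ÷ lead(D) = 5x⁵ ÷ x² = 5x³. Subtract (5x³)·D = 5x⁵ − 5x⁴ − 45x³. Remainder: −7x³ + 3x² + 67x + 36.
Step 4: lead(−7x³ + 3x² + 67x + 36) ÷ lead(D) = −7x³ ÷ x² = −7x. Subtract (−7x)·D = −7x³ + 7x² + 63x. Remainder: −4x² + 4x + 36.
Step 5: lead(−4x² + 4x + 36) ÷ lead(D) = −4x² ÷ x² = −4. Subtract (−4)·D = −4x² + 4x + 36. Remainder: 0.

R(x) = 0, so D(x) is a factor of P(x). yes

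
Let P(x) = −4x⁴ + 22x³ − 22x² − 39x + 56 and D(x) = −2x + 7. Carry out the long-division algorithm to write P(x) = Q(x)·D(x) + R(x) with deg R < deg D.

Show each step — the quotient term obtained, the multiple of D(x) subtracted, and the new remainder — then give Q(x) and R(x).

Step 1: lead(−4x⁴ + 22x³ − 22x² − 39x + 56) ÷ lead(D) = −4x⁴ ÷ −2x = 2x³. Subtract (2x³)·D = −4x⁴ + 14x³. Remainder: 8x³ − 22x² − 39x + 56.
Step 2: lead(8x³ − 22x² − 39x + 56) ÷ lead(D) = 8x³ ÷ −2x = −4x². Subtract (−4x²)·D = 8x³ − 28x². Remainder: 6x² − 39x + 56.
Step 3: lead(6x² − 39x + 56) ÷ lead(D) = 6x² ÷ −2x = −3x. Subtract (−3x)·D = 6x² − 21x. Remainder: −18x + 56.
Step 4: lead(−18x + 56) ÷ lead(D) = −18x ÷ −2x = 9. Subtract (9)·D = −18x + 63. Remainder: −7.

Q(x) = 2x³ − 4x² − 3x + 9; R(x) = −7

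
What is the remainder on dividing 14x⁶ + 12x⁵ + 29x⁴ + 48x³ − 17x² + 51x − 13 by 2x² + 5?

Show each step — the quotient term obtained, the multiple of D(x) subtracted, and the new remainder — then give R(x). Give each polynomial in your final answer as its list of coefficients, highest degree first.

R = [6, -8]

Step 1: lead(14x⁶ + 12x⁵ + 29x⁴ + 48x³ − 17x² + 51x − 13) ÷ lead(D) = 14x⁶ ÷ 2x² = 7x⁴. Subtract (7x⁴)·D = 14x⁶ + 35x⁴. Remainder: 12x⁵ − 6x⁴ + 48x³ − 17x² + 51x − 13.
Step 2: lead(12x⁵ − 6x⁴ + 48x³ − 17x² + 51x − 13) ÷ lead(D) = 12x⁵ ÷ 2x² = 6x³. Subtract (6x³)·D = 12x⁵ + 30x³. Remainder: −6x⁴ + 18x³ − 17x² + 51x − 13.
Step 3: lead(−6x⁴ + 18x³ − 17x² + 51x − 13) ÷ lead(D) = −6x⁴ ÷ 2x² = −3x². Subtract (−3x²)·D = −6x⁴ − 15x². Remainder: 18x³ − 2x² + 51x − 13.
Step 4: lead(18x³ − 2x² + 51x − 13) ÷ lead(D) = 18x³ ÷ 2x² = 9x. Subtract (9x)·D = 18x³ + 45x. Remainder: −2x² + 6x − 13.
Step 5: lead(−2x² + 6x − 13) ÷ lead(D) = −2x² ÷ 2x² = −1. Subtract (−1)·D = −2x² − 5. Remainder: 6x − 8.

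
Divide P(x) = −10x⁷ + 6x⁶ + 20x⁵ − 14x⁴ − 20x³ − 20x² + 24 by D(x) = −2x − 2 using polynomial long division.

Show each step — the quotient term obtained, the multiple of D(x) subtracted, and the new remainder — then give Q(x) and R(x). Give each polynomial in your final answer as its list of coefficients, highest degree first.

Step 1: lead(−10x⁷ + 6x⁶ + 20x⁵ − 14x⁴ − 20x³ − 20x² + 24) ÷ lead(D) = −10x⁷ ÷ −2x = 5x⁶. Subtract (5x⁶)·D = −10x⁷ − 10x⁶. Remainder: 16x⁶ + 20x⁵ − 14x⁴ − 20x³ − 20x² + 24.
Step 2: lead(16x⁶ + 20x⁵ − 14x⁴ − 20x³ − 20x² + 24) ÷ lead(D) = 16x⁶ ÷ −2x = −8x⁵. Subtract (−8x⁵)·D = 16x⁶ + 16x⁵. Remainder: 4x⁵ − 14x⁴ − 20x³ − 20x² + 24.
Step 3: lead(4x⁵ − 14x⁴ − 20x³ − 20x² + 24) ÷ lead(D) = 4x⁵ ÷ −2x = −2x⁴. Subtract (−2x⁴)·D = 4x⁵ + 4x⁴. Remainder: −18x⁴ − 20x³ − 20x² + 24.
Step 4: lead(−18x⁴ − 20x³ − 20x² + 24) ÷ lead(D) = −18x⁴ ÷ −2x = 9x³. Subtract (9x³)·D = −18x⁴ − 18x³. Remainder: −2x³ − 20x² + 24.
Step 5: lead(−2x³ − 20x² + 24) ÷ lead(D) = −2x³ ÷ −2x = x². Subtract (x²)·D = −2x³ − 2x². Remainder: −18x² + 24.
Step 6: lead(−18x² + 24) ÷ lead(D) = −18x² ÷ −2x = 9x. Subtract (9x)·D = −18x² − 18x. Remainder: 18x + 24.
Step 7: lead(18x + 24) ÷ lead(D) = 18x ÷ −2x = −9. Subtract (−9)·D = 18x + 18. Remainder: 6.

Q = [5, -8, -2, 9, 1, 9, -9]; R = [6]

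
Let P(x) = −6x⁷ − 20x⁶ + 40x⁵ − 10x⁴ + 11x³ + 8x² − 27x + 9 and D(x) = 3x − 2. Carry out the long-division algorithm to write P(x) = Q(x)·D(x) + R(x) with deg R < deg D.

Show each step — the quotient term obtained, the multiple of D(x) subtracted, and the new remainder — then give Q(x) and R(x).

Step 1: lead(−6x⁷ − 20x⁶ + 40x⁵ − 10x⁴ + 11x³ + 8x² − 27x + 9) ÷ lead(D) = −6x⁷ ÷ 3x = −2x⁶. Subtract (−2x⁶)·D = −6x⁷ + 4x⁶. Remainder: −24x⁶ + 40x⁵ − 10x⁴ + 11x³ + 8x² − 27x + 9.
Step 2: lead(−24x⁶ + 40x⁵ − 10x⁴ + 11x³ + 8x² − 27x + 9) ÷ lead(D) = −24x⁶ ÷ 3x = −8x⁵. Subtract (−8x⁵)·D = −24x⁶ + 16x⁵. Remainder: 24x⁵ − 10x⁴ + 11x³ + 8x² − 27x + 9.
Step 3: lead(24x⁵ − 10x⁴ + 11x³ + 8x² − 27x + 9) ÷ lead(D) = 24x⁵ ÷ 3x = 8x⁴. Subtract (8x⁴)·D = 24x⁵ − 16x⁴. Remainder: 6x⁴ + 11x³ + 8x² − 27x + 9.
Step 4: lead(6x⁴ + 11x³ + 8x² − 27x + 9) ÷ lead(D) = 6x⁴ ÷ 3x = 2x³. Subtract (2x³)·D = 6x⁴ − 4x³. Remainder: 15x³ + 8x² − 27x + 9.
Step 5: lead(15x³ + 8x² − 27x + 9) ÷ lead(D) = 15x³ ÷ 3x = 5x². Subtract (5x²)·D = 15x³ − 10x². Remainder: 18x² − 27x + 9.
Step 6: lead(18x² − 27x + 9) ÷ lead(D) = 18x² ÷ 3x = 6x. Subtract (6x)·D = 18x² − 12x. Remainder: −15x + 9.
Step 7: lead(−15x + 9) ÷ lead(D) = −15x ÷ 3x = −5. Subtract (−5)·D = −15x + 10. Remainder: −1.

Q(x) = −2x⁶ − 8x⁵ + 8x⁴ + 2x³ + 5x² + 6x − 5; R(x) = −1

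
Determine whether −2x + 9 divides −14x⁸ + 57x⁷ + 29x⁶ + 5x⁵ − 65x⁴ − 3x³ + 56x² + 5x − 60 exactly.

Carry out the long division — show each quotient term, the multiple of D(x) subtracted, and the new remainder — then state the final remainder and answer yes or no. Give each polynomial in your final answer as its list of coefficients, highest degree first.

Step 1: lead(−14x⁸ + 57x⁷ + 29x⁶ + 5x⁵ − 65x⁴ − 3x³ + 56x² + 5x − 60) ÷ lead(D) = −14x⁸ ÷ −2x = 7x⁷. Subtract (7x⁷)·D = −14x⁸ + 63x⁷. Remainder: −6x⁷ + 29x⁶ + 5x⁵ − 65x⁴ − 3x³ + 56x² + 5x − 60.
Step 2: lead(−6x⁷ + 29x⁶ + 5x⁵ − 65x⁴ − 3x³ + 56x² + 5x − 60) ÷ lead(D) = −6x⁷ ÷ −2x = 3x⁶. Subtract (3x⁶)·D = −6x⁷ + 27x⁶. Remainder: 2x⁶ + 5x⁵ − 65x⁴ − 3x³ + 56x² + 5x − 60.
Step 3: lead(2x⁶ + 5x⁵ − 65x⁴ − 3x³ + 56x² + 5x − 60) ÷ lead(D) = 2x⁶ ÷ −2x = −x⁵. Subtract (−x⁵)·D = 2x⁶ − 9x⁵. Remainder: 14x⁵ − 65x⁴ − 3x³ + 56x² + 5x − 60.
Step 4: lead(14x⁵ − 65x⁴ − 3x³ + 56x² + 5x − 60) ÷ lead(D) = 14x⁵ ÷ −2x = −7x⁴. Subtract (−7x⁴)·D = 14x⁵ − 63x⁴. Remainder: −2x⁴ − 3x³ + 56x² + 5x − 60.
Step 5: lead(−2x⁴ − 3x³ + 56x² + 5x − 60) ÷ lead(D) = −2x⁴ ÷ −2x = x³. Subtract (x³)·D = −2x⁴ + 9x³. Remainder: −12x³ + 56x² + 5x − 60.
Step 6: lead(−12x³ + 56x² + 5x − 60) ÷ lead(D) = −12x³ ÷ −2x = 6x². Subtract (6x²)·D = −12x³ + 54x². Remainder: 2x² + 5x − 60.
Step 7: lead(2x² + 5x − 60) ÷ lead(D) = 2x² ÷ −2x = −x. Subtract (−x)·D = 2x² − 9x. Remainder: 14x − 60.
Step 8: lead(14x − 60) ÷ lead(D) = 14x ÷ −2x = −7. Subtract (−7)·D = 14x − 63. Remainder: 3.

R = [3], so D(x) is not a factor of P(x). no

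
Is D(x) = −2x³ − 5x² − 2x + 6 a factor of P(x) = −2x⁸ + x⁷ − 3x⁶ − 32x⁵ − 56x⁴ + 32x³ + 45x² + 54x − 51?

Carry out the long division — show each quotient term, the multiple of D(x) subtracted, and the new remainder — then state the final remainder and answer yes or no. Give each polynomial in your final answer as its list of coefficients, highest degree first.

Step 1: lead(−2x⁸ + x⁷ − 3x⁶ − 32x⁵ − 56x⁴ + 32x³ + 45x² + 54x − 51) ÷ lead(D) = −2x⁸ ÷ −2x³ = x⁵. Subtract (x⁵)·D = −2x⁸ − 5x⁷ − 2x⁶ + 6x⁵. Remainder: 6x⁷ − x⁶ − 38x⁵ − 56x⁴ + 32x³ + 45x² + 54x − 51.
Step 2: lead(6x⁷ − x⁶ − 38x⁵ − 56x⁴ + 32x³ + 45x² + 54x − 51) ÷ lead(D) = 6x⁷ ÷ −2x³ = −3x⁴. Subtract (−3x⁴)·D = 6x⁷ + 15x⁶ + 6x⁵ − 18x⁴. Remainder: −16x⁶ − 44x⁵ − 38x⁴ + 32x³ + 45x² + 54x − 51.
Step 3: lead(−16x⁶ − 44x⁵ − 38x⁴ + 32x³ + 45x² + 54x − 51) ÷ lead(D) = −16x⁶ ÷ −2x³ = 8x³. Subtract (8x³)·D = −16x⁶ − 40x⁵ − 16x⁴ + 48x³. Remainder: −4x⁵ − 22x⁴ − 16x³ + 45x² + 54x − 51.
Step 4: lead(−4x⁵ − 22x⁴ − 16x³ + 45x² + 54x − 51) ÷ lead(D) = −4x⁵ ÷ −2x³ = 2x². Subtract (2x²)·D = −4x⁵ − 10x⁴ − 4x³ + 12x². Remainder: −12x⁴ − 12x³ + 33x² + 54x − 51.
Step 5: lead(−12x⁴ − 12x³ + 33x² + 54x − 51) ÷ lead(D) = −12x⁴ ÷ −2x³ = 6x. Subtract (6x)·D = −12x⁴ − 30x³ − 12x² + 36x. Remainder: 18x³ + 45x² + 18x − 51.
Step 6: lead(18x³ + 45x² + 18x − 51) ÷ lead(D) = 18x³ ÷ −2x³ = −9. Subtract (−9)·D = 18x³ + 45x² + 18x − 54. Remainder: 3.

R = [3], so D(x) is not a factor of P(x). no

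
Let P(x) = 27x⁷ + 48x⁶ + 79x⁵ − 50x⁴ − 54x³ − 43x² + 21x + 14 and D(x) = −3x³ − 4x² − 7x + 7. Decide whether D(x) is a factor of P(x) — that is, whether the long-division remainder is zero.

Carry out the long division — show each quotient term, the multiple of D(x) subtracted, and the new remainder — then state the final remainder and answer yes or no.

R(x) = 0, so D(x) is a factor of P(x). yes

Step 1: lead(27x⁷ + 48x⁶ + 79x⁵ − 50x⁴ − 54x³ − 43x² + 21x + 14) ÷ lead(D) = 27x⁷ ÷ −3x³ = −9x⁴. Subtract (−9x⁴)·D = 27x⁷ + 36x⁶ + 63x⁵ − 63x⁴. Remainder: 12x⁶ + 16x⁵ + 13x⁴ − 54x³ − 43x² + 21x + 14.
Step 2: lead(12x⁶ + 16x⁵ + 13x⁴ − 54x³ − 43x² + 21x + 14) ÷ lead(D) = 12x⁶ ÷ −3x³ = −4x³. Subtract (−4x³)·D = 12x⁶ + 16x⁵ + 28x⁴ − 28x³. Remainder: −15x⁴ − 26x³ − 43x² + 21x + 14.
Step 3: lead(−15x⁴ − 26x³ − 43x² + 21x + 14) ÷ lead(D) = −15x⁴ ÷ −3x³ = 5x. Subtract (5x)·D = −15x⁴ − 20x³ − 35x² + 35x. Remainder: −6x³ − 8x² − 14x + 14.
Step 4: lead(−6x³ − 8x² − 14x + 14) ÷ lead(D) = −6x³ ÷ −3x³ = 2. Subtract (2)·D = −6x³ − 8x² − 14x + 14. Remainder: 0.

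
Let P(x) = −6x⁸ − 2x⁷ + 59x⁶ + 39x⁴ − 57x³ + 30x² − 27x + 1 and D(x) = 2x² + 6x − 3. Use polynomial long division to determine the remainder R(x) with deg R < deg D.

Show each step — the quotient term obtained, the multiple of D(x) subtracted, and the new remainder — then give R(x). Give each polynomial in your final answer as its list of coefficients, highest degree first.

Step 1: lead(−6x⁸ − 2x⁷ + 59x⁶ + 39x⁴ − 57x³ + 30x² − 27x + 1) ÷ lead(D) = −6x⁸ ÷ 2x² = −3x⁶. Subtract (−3x⁶)·D = −6x⁸ − 18x⁷ + 9x⁶. Remainder: 16x⁷ + 50x⁶ + 39x⁴ − 57x³ + 30x² − 27x + 1.
Step 2: lead(16x⁷ + 50x⁶ + 39x⁴ − 57x³ + 30x² − 27x + 1) ÷ lead(D) = 16x⁷ ÷ 2x² = 8x⁵. Subtract (8x⁵)·D = 16x⁷ + 48x⁶ − 24x⁵. Remainder: 2x⁶ + 24x⁵ + 39x⁴ − 57x³ + 30x² − 27x + 1.
Step 3: lead(2x⁶ + 24x⁵ + 39x⁴ − 57x³ + 30x² − 27x + 1) ÷ lead(D) = 2x⁶ ÷ 2x² = x⁴. Subtract (x⁴)·D = 2x⁶ + 6x⁵ − 3x⁴. Remainder: 18x⁵ + 42x⁴ − 57x³ + 30x² − 27x + 1.
Step 4: lead(18x⁵ + 42x⁴ − 57x³ + 30x² − 27x + 1) ÷ lead(D) = 18x⁵ ÷ 2x² = 9x³. Subtract (9x³)·D = 18x⁵ + 54x⁴ − 27x³. Remainder: −12x⁴ − 30x³ + 30x² − 27x + 1.
Step 5: lead(−12x⁴ − 30x³ + 30x² − 27x + 1) ÷ lead(D) = −12x⁴ ÷ 2x² = −6x². Subtract (−6x²)·D = −12x⁴ − 36x³ + 18x². Remainder: 6x³ + 12x² − 27x + 1.
Step 6: lead(6x³ + 12x² − 27x + 1) ÷ lead(D) = 6x³ ÷ 2x² = 3x. Subtract (3x)·D = 6x³ + 18x² − 9x. Remainder: −6x² − 18x + 1.
Step 7: lead(−6x² − 18x + 1) ÷ lead(D) = −6x² ÷ 2x² = −3. Subtract (−3)·D = −6x² − 18x + 9. Remainder: −8.

R = [-8]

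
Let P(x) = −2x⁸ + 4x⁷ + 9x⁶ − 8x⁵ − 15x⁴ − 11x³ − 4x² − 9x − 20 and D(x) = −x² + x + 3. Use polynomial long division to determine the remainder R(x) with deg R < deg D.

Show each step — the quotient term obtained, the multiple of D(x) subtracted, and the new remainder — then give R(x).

R(x) = −2

Step 1: lead(−2x⁸ + 4x⁷ + 9x⁶ − 8x⁵ − 15x⁴ − 11x³ − 4x² − 9x − 20) ÷ lead(D) = −2x⁸ ÷ −x² = 2x⁶. Subtract (2x⁶)·D = −2x⁸ + 2x⁷ + 6x⁶. Remainder: 2x⁷ + 3x⁶ − 8x⁵ − 15x⁴ − 11x³ − 4x² − 9x − 20.
Step 2: lead(2x⁷ + 3x⁶ − 8x⁵ − 15x⁴ − 11x³ − 4x² − 9x − 20) ÷ lead(D) = 2x⁷ ÷ −x² = −2x⁵. Subtract (−2x⁵)·D = 2x⁷ − 2x⁶ − 6x⁵. Remainder: 5x⁶ − 2x⁵ − 15x⁴ − 11x³ − 4x² − 9x − 20.
Step 3: lead(5x⁶ − 2x⁵ − 15x⁴ − 11x³ − 4x² − 9x − 20) ÷ lead(D) = 5x⁶ ÷ −x² = −5x⁴. Subtract (−5x⁴)·D = 5x⁶ − 5x⁵ − 15x⁴. Remainder: 3x⁵ − 11x³ − 4x² − 9x − 20.
Step 4: lead(3x⁵ − 11x³ − 4x² − 9x − 20) ÷ lead(D) = 3x⁵ ÷ −x² = −3x³. Subtract (−3x³)·D = 3x⁵ − 3x⁴ − 9x³. Remainder: 3x⁴ − 2x³ − 4x² − 9x − 20.
Step 5: lead(3x⁴ − 2x³ − 4x² − 9x − 20) ÷ lead(D) = 3x⁴ ÷ −x² = −3x². Subtract (−3x²)·D = 3x⁴ − 3x³ − 9x². Remainder: x³ + 5x² − 9x − 20.
Step 6: lead(x³ + 5x² − 9x − 20) ÷ lead(D) = x³ ÷ −x² = −x. Subtract (−x)·D = x³ − x² − 3x. Remainder: 6x² − 6x − 20.
Step 7: lead(6x² − 6x − 20) ÷ lead(D) = 6x² ÷ −x² = −6. Subtract (−6)·D = 6x² − 6x − 18. Remainder: −2.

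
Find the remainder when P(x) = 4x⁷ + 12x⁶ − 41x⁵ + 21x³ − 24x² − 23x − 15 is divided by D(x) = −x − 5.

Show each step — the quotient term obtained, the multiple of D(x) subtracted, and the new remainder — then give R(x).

Step 1: lead(4x⁷ + 12x⁶ − 41x⁵ + 21x³ − 24x² − 23x − 15) ÷ lead(D) = 4x⁷ ÷ −x = −4x⁶. Subtract (−4x⁶)·D = 4x⁷ + 20x⁶. Remainder: −8x⁶ − 41x⁵ + 21x³ − 24x² − 23x − 15.
Step 2: lead(−8x⁶ − 41x⁵ + 21x³ − 24x² − 23x − 15) ÷ lead(D) = −8x⁶ ÷ −x = 8x⁵. Subtract (8x⁵)·D = −8x⁶ − 40x⁵. Remainder: −x⁵ + 21x³ − 24x² − 23x − 15.
Step 3: lead(−x⁵ + 21x³ − 24x² − 23x − 15) ÷ lead(D) = −x⁵ ÷ −x = x⁴. Subtract (x⁴)·D = −x⁵ − 5x⁴. Remainder: 5x⁴ + 21x³ − 24x² − 23x − 15.
Step 4: lead(5x⁴ + 21x³ − 24x² − 23x − 15) ÷ lead(D) = 5x⁴ ÷ −x = −5x³. Subtract (−5x³)·D = 5x⁴ + 25x³. Remainder: −4x³ − 24x² − 23x − 15.
Step 5: lead(−4x³ − 24x² − 23x − 15) ÷ lead(D) = −4x³ ÷ −x = 4x². Subtract (4x²)·D = −4x³ − 20x². Remainder: −4x² − 23x − 15.
Step 6: lead(−4x² − 23x − 15) ÷ lead(D) = −4x² ÷ −x = 4x. Subtract (4x)·D = −4x² − 20x. Remainder: −3x − 15.
Step 7: lead(−3x − 15) ÷ lead(D) = −3x ÷ −x = 3. Subtract (3)·D = −3x − 15. Remainder: 0.

R(x) = 0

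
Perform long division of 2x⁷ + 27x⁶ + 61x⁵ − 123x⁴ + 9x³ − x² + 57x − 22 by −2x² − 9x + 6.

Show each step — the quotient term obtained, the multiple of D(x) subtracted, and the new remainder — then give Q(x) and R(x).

Step 1: lead(2x⁷ + 27x⁶ + 61x⁵ − 123x⁴ + 9x³ − x² + 57x − 22) ÷ lead(D) = 2x⁷ ÷ −2x² = −x⁵. Subtract (−x⁵)·D = 2x⁷ + 9x⁶ − 6x⁵. Remainder: 18x⁶ + 67x⁵ − 123x⁴ + 9x³ − x² + 57x − 22.
Step 2: lead(18x⁶ + 67x⁵ − 123x⁴ + 9x³ − x² + 57x − 22) ÷ lead(D) = 18x⁶ ÷ −2x² = −9x⁴. Subtract (−9x⁴)·D = 18x⁶ + 81x⁵ − 54x⁴. Remainder: −14x⁵ − 69x⁴ + 9x³ − x² + 57x − 22.
Step 3: lead(−14x⁵ − 69x⁴ + 9x³ − x² + 57x − 22) ÷ lead(D) = −14x⁵ ÷ −2x² = 7x³. Subtract (7x³)·D = −14x⁵ − 63x⁴ + 42x³. Remainder: −6x⁴ − 33x³ − x² + 57x − 22.
Step 4: lead(−6x⁴ − 33x³ − x² + 57x − 22) ÷ lead(D) = −6x⁴ ÷ −2x² = 3x². Subtract (3x²)·D = −6x⁴ − 27x³ + 18x². Remainder: −6x³ − 19x² + 57x − 22.
Step 5: lead(−6x³ − 19x² + 57x − 22) ÷ lead(D) = −6x³ ÷ −2x² = 3x. Subtract (3x)·D = −6x³ − 27x² + 18x. Remainder: 8x² + 39x − 22.
Step 6: lead(8x² + 39x − 22) ÷ lead(D) = 8x² ÷ −2x² = −4. Subtract (−4)·D = 8x² + 36x − 24. Remainder: 3x + 2.

Q(x) = −x⁵ − 9x⁴ + 7x³ + 3x² + 3x − 4; R(x) = 3x + 2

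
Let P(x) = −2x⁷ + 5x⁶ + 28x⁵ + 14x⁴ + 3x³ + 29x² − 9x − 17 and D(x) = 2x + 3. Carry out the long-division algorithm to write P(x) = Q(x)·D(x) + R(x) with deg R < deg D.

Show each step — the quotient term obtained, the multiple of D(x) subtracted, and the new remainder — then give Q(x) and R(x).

Q(x) = −x⁶ + 4x⁵ + 8x⁴ − 5x³ + 9x² + x − 6; R(x) = 1

Step 1: lead(−2x⁷ + 5x⁶ + 28x⁵ + 14x⁴ + 3x³ + 29x² − 9x − 17) ÷ lead(D) = −2x⁷ ÷ 2x = −x⁶. Subtract (−x⁶)·D = −2x⁷ − 3x⁶. Remainder: 8x⁶ + 28x⁵ + 14x⁴ + 3x³ + 29x² − 9x − 17.
Step 2: lead(8x⁶ + 28x⁵ + 14x⁴ + 3x³ + 29x² − 9x − 17) ÷ lead(D) = 8x⁶ ÷ 2x = 4x⁵. Subtract (4x⁵)·D = 8x⁶ + 12x⁵. Remainder: 16x⁵ + 14x⁴ + 3x³ + 29x² − 9x − 17.
Step 3: lead(16x⁵ + 14x⁴ + 3x³ + 29x² − 9x − 17) ÷ lead(D) = 16x⁵ ÷ 2x = 8x⁴. Subtract (8x⁴)·D = 16x⁵ + 24x⁴. Remainder: −10x⁴ + 3x³ + 29x² − 9x − 17.
Step 4: lead(−10x⁴ + 3x³ + 29x² − 9x − 17) ÷ lead(D) = −10x⁴ ÷ 2x = −5x³. Subtract (−5x³)·D = −10x⁴ − 15x³. Remainder: 18x³ + 29x² − 9x − 17.
Step 5: lead(18x³ + 29x² − 9x − 17) ÷ lead(D) = 18x³ ÷ 2x = 9x². Subtract (9x²)·D = 18x³ + 27x². Remainder: 2x² − 9x − 17.
Step 6: lead(2x² − 9x − 17) ÷ lead(D) = 2x² ÷ 2x = x. Subtract (x)·D = 2x² + 3x. Remainder: −12x − 17.
Step 7: lead(−12x − 17) ÷ lead(D) = −12x ÷ 2x = −6. Subtract (−6)·D = −12x − 18. Remainder: 1.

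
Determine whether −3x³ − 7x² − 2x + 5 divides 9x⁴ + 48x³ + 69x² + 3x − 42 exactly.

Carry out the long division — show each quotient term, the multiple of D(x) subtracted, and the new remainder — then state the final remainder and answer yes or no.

R(x) = 3, so D(x) is not a factor of P(x). no

Step 1: lead(9x⁴ + 48x³ + 69x² + 3x − 42) ÷ lead(D) = 9x⁴ ÷ −3x³ = −3x. Subtract (−3x)·D = 9x⁴ + 21x³ + 6x² − 15x. Remainder: 27x³ + 63x² + 18x − 42.
Step 2: lead(27x³ + 63x² + 18x − 42) ÷ lead(D) = 27x³ ÷ −3x³ = −9. Subtract (−9)·D = 27x³ + 63x² + 18x − 45. Remainder: 3.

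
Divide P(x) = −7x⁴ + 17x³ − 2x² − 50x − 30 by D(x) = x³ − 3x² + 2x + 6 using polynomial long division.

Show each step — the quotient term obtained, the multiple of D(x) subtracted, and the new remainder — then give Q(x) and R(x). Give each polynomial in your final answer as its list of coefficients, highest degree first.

Q = [-7, -4]; R = [-6]

Step 1: lead(−7x⁴ + 17x³ − 2x² − 50x − 30) ÷ lead(D) = −7x⁴ ÷ x³ = −7x. Subtract (−7x)·D = −7x⁴ + 21x³ − 14x² − 42x. Remainder: −4x³ + 12x² − 8x − 30.
Step 2: lead(−4x³ + 12x² − 8x − 30) ÷ lead(D) = −4x³ ÷ x³ = −4. Subtract (−4)·D = −4x³ + 12x² − 8x − 24. Remainder: −6.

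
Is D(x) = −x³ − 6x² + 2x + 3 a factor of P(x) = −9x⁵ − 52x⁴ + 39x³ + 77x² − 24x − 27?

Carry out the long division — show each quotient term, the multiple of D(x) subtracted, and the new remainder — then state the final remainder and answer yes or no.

R(x) = 0, so D(x) is a factor of P(x). yes

Step 1: lead(−9x⁵ − 52x⁴ + 39x³ + 77x² − 24x − 27) ÷ lead(D) = −9x⁵ ÷ −x³ = 9x². Subtract (9x²)·D = −9x⁵ − 54x⁴ + 18x³ + 27x². Remainder: 2x⁴ + 21x³ + 50x² − 24x − 27.
Step 2: lead(2x⁴ + 21x³ + 50x² − 24x − 27) ÷ lead(D) = 2x⁴ ÷ −x³ = −2x. Subtract (−2x)·D = 2x⁴ + 12x³ − 4x² − 6x. Remainder: 9x³ + 54x² − 18x − 27.
Step 3: lead(9x³ + 54x² − 18x − 27) ÷ lead(D) = 9x³ ÷ −x³ = −9. Subtract (−9)·D = 9x³ + 54x² − 18x − 27. Remainder: 0.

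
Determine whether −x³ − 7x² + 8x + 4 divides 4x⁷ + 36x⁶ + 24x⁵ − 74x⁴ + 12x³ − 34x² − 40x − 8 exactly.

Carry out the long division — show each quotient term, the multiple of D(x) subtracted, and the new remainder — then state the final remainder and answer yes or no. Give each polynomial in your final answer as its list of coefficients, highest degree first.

R = [0], so D(x) is a factor of P(x). yes

Step 1: lead(4x⁷ + 36x⁶ + 24x⁵ − 74x⁴ + 12x³ − 34x² − 40x − 8) ÷ lead(D) = 4x⁷ ÷ −x³ = −4x⁴. Subtract (−4x⁴)·D = 4x⁷ + 28x⁶ − 32x⁵ − 16x⁴. Remainder: 8x⁶ + 56x⁵ − 58x⁴ + 12x³ − 34x² − 40x − 8.
Step 2: lead(8x⁶ + 56x⁵ − 58x⁴ + 12x³ − 34x² − 40x − 8) ÷ lead(D) = 8x⁶ ÷ −x³ = −8x³. Subtract (−8x³)·D = 8x⁶ + 56x⁵ − 64x⁴ − 32x³. Remainder: 6x⁴ + 44x³ − 34x² − 40x − 8.
Step 3: lead(6x⁴ + 44x³ − 34x² − 40x − 8) ÷ lead(D) = 6x⁴ ÷ −x³ = −6x. Subtract (−6x)·D = 6x⁴ + 42x³ − 48x² − 24x. Remainder: 2x³ + 14x² − 16x − 8.
Step 4: lead(2x³ + 14x² − 16x − 8) ÷ lead(D) = 2x³ ÷ −x³ = −2. Subtract (−2)·D = 2x³ + 14x² − 16x − 8. Remainder: 0.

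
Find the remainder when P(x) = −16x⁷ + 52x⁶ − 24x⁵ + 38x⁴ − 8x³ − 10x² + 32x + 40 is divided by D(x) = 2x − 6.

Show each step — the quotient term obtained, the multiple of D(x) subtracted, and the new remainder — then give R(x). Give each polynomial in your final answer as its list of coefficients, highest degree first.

Step 1: lead(−16x⁷ + 52x⁶ − 24x⁵ + 38x⁴ − 8x³ − 10x² + 32x + 40) ÷ lead(D) = −16x⁷ ÷ 2x = −8x⁶. Subtract (−8x⁶)·D = −16x⁷ + 48x⁶. Remainder: 4x⁶ − 24x⁵ + 38x⁴ − 8x³ − 10x² + 32x + 40.
Step 2: lead(4x⁶ − 24x⁵ + 38x⁴ − 8x³ − 10x² + 32x + 40) ÷ lead(D) = 4x⁶ ÷ 2x = 2x⁵. Subtract (2x⁵)·D = 4x⁶ − 12x⁵. Remainder: −12x⁵ + 38x⁴ − 8x³ − 10x² + 32x + 40.
Step 3: lead(−12x⁵ + 38x⁴ − 8x³ − 10x² + 32x + 40) ÷ lead(D) = −12x⁵ ÷ 2x = −6x⁴. Subtract (−6x⁴)·D = −12x⁵ + 36x⁴. Remainder: 2x⁴ − 8x³ − 10x² + 32x + 40.
Step 4: lead(2x⁴ − 8x³ − 10x² + 32x + 40) ÷ lead(D) = 2x⁴ ÷ 2x = x³. Subtract (x³)·D = 2x⁴ − 6x³. Remainder: −2x³ − 10x² + 32x + 40.
Step 5: lead(−2x³ − 10x² + 32x + 40) ÷ lead(D) = −2x³ ÷ 2x = −x². Subtract (−x²)·D = −2x³ + 6x². Remainder: −16x² + 32x + 40.
Step 6: lead(−16x² + 32x + 40) ÷ lead(D) = −16x² ÷ 2x = −8x. Subtract (−8x)·D = −16x² + 48x. Remainder: −16x + 40.
Step 7: lead(−16x + 40) ÷ lead(D) = −16x ÷ 2x = −8. Subtract (−8)·D = −16x + 48. Remainder: −8.

R = [-8]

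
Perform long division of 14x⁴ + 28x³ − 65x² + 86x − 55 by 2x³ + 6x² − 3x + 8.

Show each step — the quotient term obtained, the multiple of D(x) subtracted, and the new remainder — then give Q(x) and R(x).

Step 1: lead(14x⁴ + 28x³ − 65x² + 86x − 55) ÷ lead(D) = 14x⁴ ÷ 2x³ = 7x. Subtract (7x)·D = 14x⁴ + 42x³ − 21x² + 56x. Remainder: −14x³ − 44x² + 30x − 55.
Step 2: lead(−14x³ − 44x² + 30x − 55) ÷ lead(D) = −14x³ ÷ 2x³ = −7. Subtract (−7)·D = −14x³ − 42x² + 21x − 56. Remainder: −2x² + 9x + 1.

Q(x) = 7x − 7; R(x) = −2x² + 9x + 1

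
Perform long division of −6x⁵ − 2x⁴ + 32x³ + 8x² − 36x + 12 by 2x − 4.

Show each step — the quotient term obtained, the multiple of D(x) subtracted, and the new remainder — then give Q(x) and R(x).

Q(x) = −3x⁴ − 7x³ + 2x² + 8x − 2; R(x) = 4

Step 1: lead(−6x⁵ − 2x⁴ + 32x³ + 8x² − 36x + 12) ÷ lead(D) = −6x⁵ ÷ 2x = −3x⁴. Subtract (−3x⁴)·D = −6x⁵ + 12x⁴. Remainder: −14x⁴ + 32x³ + 8x² − 36x + 12.
Step 2: lead(−14x⁴ + 32x³ + 8x² − 36x + 12) ÷ lead(D) = −14x⁴ ÷ 2x = −7x³. Subtract (−7x³)·D = −14x⁴ + 28x³. Remainder: 4x³ + 8x² − 36x + 12.
Step 3: lead(4x³ + 8x² − 36x + 12) ÷ lead(D) = 4x³ ÷ 2x = 2x². Subtract (2x²)·D = 4x³ − 8x². Remainder: 16x² − 36x + 12.
Step 4: lead(16x² − 36x + 12) ÷ lead(D) = 16x² ÷ 2x = 8x. Subtract (8x)·D = 16x² − 32x. Remainder: −4x + 12.
Step 5: lead(−4x + 12) ÷ lead(D) = −4x ÷ 2x = −2. Subtract (−2)·D = −4x + 8. Remainder: 4.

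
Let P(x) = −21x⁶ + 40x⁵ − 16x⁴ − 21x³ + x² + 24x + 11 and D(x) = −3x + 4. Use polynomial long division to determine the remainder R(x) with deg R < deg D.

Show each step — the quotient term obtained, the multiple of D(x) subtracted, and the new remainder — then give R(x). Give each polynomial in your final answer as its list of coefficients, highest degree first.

Step 1: lead(−21x⁶ + 40x⁵ − 16x⁴ − 21x³ + x² + 24x + 11) ÷ lead(D) = −21x⁶ ÷ −3x = 7x⁵. Subtract (7x⁵)·D = −21x⁶ + 28x⁵. Remainder: 12x⁵ − 16x⁴ − 21x³ + x² + 24x + 11.
Step 2: lead(12x⁵ − 16x⁴ − 21x³ + x² + 24x + 11) ÷ lead(D) = 12x⁵ ÷ −3x = −4x⁴. Subtract (−4x⁴)·D = 12x⁵ − 16x⁴. Remainder: −21x³ + x² + 24x + 11.
Step 3: lead(−21x³ + x² + 24x + 11) ÷ lead(D) = −21x³ ÷ −3x = 7x². Subtract (7x²)·D = −21x³ + 28x². Remainder: −27x² + 24x + 11.
Step 4: lead(−27x² + 24x + 11) ÷ lead(D) = −27x² ÷ −3x = 9x. Subtract (9x)·D = −27x² + 36x. Remainder: −12x + 11.
Step 5: lead(−12x + 11) ÷ lead(D) = −12x ÷ −3x = 4. Subtract (4)·D = −12x + 16. Remainder: −5.

R = [-5]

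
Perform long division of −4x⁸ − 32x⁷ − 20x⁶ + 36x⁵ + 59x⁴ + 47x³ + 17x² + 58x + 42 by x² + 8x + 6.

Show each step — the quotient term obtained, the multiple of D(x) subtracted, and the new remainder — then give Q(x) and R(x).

Step 1: lead(−4x⁸ − 32x⁷ − 20x⁶ + 36x⁵ + 59x⁴ + 47x³ + 17x² + 58x + 42) ÷ lead(D) = −4x⁸ ÷ x² = −4x⁶. Subtract (−4x⁶)·D = −4x⁸ − 32x⁷ − 24x⁶. Remainder: 4x⁶ + 36x⁵ + 59x⁴ + 47x³ + 17x² + 58x + 42.
Step 2: lead(4x⁶ + 36x⁵ + 59x⁴ + 47x³ + 17x² + 58x + 42) ÷ lead(D) = 4x⁶ ÷ x² = 4x⁴. Subtract (4x⁴)·D = 4x⁶ + 32x⁵ + 24x⁴. Remainder: 4x⁵ + 35x⁴ + 47x³ + 17x² + 58x + 42.
Step 3: lead(4x⁵ + 35x⁴ + 47x³ + 17x² + 58x + 42) ÷ lead(D) = 4x⁵ ÷ x² = 4x³. Subtract (4x³)·D = 4x⁵ + 32x⁴ + 24x³. Remainder: 3x⁴ + 23x³ + 17x² + 58x + 42.
Step 4: lead(3x⁴ + 23x³ + 17x² + 58x + 42) ÷ lead(D) = 3x⁴ ÷ x² = 3x². Subtract (3x²)·D = 3x⁴ + 24x³ + 18x². Remainder: −x³ − x² + 58x + 42.
Step 5: lead(−x³ − x² + 58x + 42) ÷ lead(D) = −x³ ÷ x² = −x. Subtract (−x)·D = −x³ − 8x² − 6x. Remainder: 7x² + 64x + 42.
Step 6: lead(7x² + 64x + 42) ÷ lead(D) = 7x² ÷ x² = 7. Subtract (7)·D = 7x² + 56x + 42. Remainder: 8x.

Q(x) = −4x⁶ + 4x⁴ + 4x³ + 3x² − x + 7; R(x) = 8x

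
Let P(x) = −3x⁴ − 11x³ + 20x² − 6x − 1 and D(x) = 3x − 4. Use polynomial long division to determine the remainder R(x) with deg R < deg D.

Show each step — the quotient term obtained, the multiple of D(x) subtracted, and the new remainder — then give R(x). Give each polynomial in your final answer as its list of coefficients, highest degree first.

Step 1: lead(−3x⁴ − 11x³ + 20x² − 6x − 1) ÷ lead(D) = −3x⁴ ÷ 3x = −x³. Subtract (−x³)·D = −3x⁴ + 4x³. Remainder: −15x³ + 20x² − 6x − 1.
Step 2: lead(−15x³ + 20x² − 6x − 1) ÷ lead(D) = −15x³ ÷ 3x = −5x². Subtract (−5x²)·D = −15x³ + 20x². Remainder: −6x − 1.
Step 3: lead(−6x − 1) ÷ lead(D) = −6x ÷ 3x = −2. Subtract (−2)·D = −6x + 8. Remainder: −9.

R = [-9]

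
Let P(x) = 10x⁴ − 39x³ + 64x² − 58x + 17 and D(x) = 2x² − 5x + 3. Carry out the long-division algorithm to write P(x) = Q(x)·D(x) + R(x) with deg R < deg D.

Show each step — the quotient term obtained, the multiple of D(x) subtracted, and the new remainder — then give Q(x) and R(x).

Step 1: lead(10x⁴ − 39x³ + 64x² − 58x + 17) ÷ lead(D) = 10x⁴ ÷ 2x² = 5x². Subtract (5x²)·D = 10x⁴ − 25x³ + 15x². Remainder: −14x³ + 49x² − 58x + 17.
Step 2: lead(−14x³ + 49x² − 58x + 17) ÷ lead(D) = −14x³ ÷ 2x² = −7x. Subtract (−7x)·D = −14x³ + 35x² − 21x. Remainder: 14x² − 37x + 17.
Step 3: lead(14x² − 37x + 17) ÷ lead(D) = 14x² ÷ 2x² = 7. Subtract (7)·D = 14x² − 35x + 21. Remainder: −2x − 4.

Q(x) = 5x² − 7x + 7; R(x) = −2x − 4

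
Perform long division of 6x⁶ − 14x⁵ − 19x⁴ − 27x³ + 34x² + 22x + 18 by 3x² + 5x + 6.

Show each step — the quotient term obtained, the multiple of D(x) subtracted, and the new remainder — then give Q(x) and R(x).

Q(x) = 2x⁴ − 8x³ + 3x² + 2x + 2; R(x) = 6

Step 1: lead(6x⁶ − 14x⁵ − 19x⁴ − 27x³ + 34x² + 22x + 18) ÷ lead(D) = 6x⁶ ÷ 3x² = 2x⁴. Subtract (2x⁴)·D = 6x⁶ + 10x⁵ + 12x⁴. Remainder: −24x⁵ − 31x⁴ − 27x³ + 34x² + 22x + 18.
Step 2: lead(−24x⁵ − 31x⁴ − 27x³ + 34x² + 22x + 18) ÷ lead(D) = −24x⁵ ÷ 3x² = −8x³. Subtract (−8x³)·D = −24x⁵ − 40x⁴ − 48x³. Remainder: 9x⁴ + 21x³ + 34x² + 22x + 18.
Step 3: lead(9x⁴ + 21x³ + 34x² + 22x + 18) ÷ lead(D) = 9x⁴ ÷ 3x² = 3x². Subtract (3x²)·D = 9x⁴ + 15x³ + 18x². Remainder: 6x³ + 16x² + 22x + 18.
Step 4: lead(6x³ + 16x² + 22x + 18) ÷ lead(D) = 6x³ ÷ 3x² = 2x. Subtract (2x)·D = 6x³ + 10x² + 12x. Remainder: 6x² + 10x + 18.
Step 5: lead(6x² + 10x + 18) ÷ lead(D) = 6x² ÷ 3x² = 2. Subtract (2)·D = 6x² + 10x + 12. Remainder: 6.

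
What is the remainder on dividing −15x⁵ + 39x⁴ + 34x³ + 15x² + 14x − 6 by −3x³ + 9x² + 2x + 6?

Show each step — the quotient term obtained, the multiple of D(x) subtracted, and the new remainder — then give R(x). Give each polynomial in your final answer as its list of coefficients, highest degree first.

R = [-1, 6, 6]

Step 1: lead(−15x⁵ + 39x⁴ + 34x³ + 15x² + 14x − 6) ÷ lead(D) = −15x⁵ ÷ −3x³ = 5x². Subtract (5x²)·D = −15x⁵ + 45x⁴ + 10x³ + 30x². Remainder: −6x⁴ + 24x³ − 15x² + 14x − 6.
Step 2: lead(−6x⁴ + 24x³ − 15x² + 14x − 6) ÷ lead(D) = −6x⁴ ÷ −3x³ = 2x. Subtract (2x)·D = −6x⁴ + 18x³ + 4x² + 12x. Remainder: 6x³ − 19x² + 2x − 6.
Step 3: lead(6x³ − 19x² + 2x − 6) ÷ lead(D) = 6x³ ÷ −3x³ = −2. Subtract (−2)·D = 6x³ − 18x² − 4x − 12. Remainder: −x² + 6x + 6.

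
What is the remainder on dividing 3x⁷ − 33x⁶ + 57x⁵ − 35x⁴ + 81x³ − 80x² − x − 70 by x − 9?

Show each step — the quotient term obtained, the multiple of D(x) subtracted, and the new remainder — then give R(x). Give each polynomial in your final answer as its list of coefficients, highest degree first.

R = [2]

Step 1: lead(3x⁷ − 33x⁶ + 57x⁵ − 35x⁴ + 81x³ − 80x² − x − 70) ÷ lead(D) = 3x⁷ ÷ x = 3x⁶. Subtract (3x⁶)·D = 3x⁷ − 27x⁶. Remainder: −6x⁶ + 57x⁵ − 35x⁴ + 81x³ − 80x² − x − 70.
Step 2: lead(−6x⁶ + 57x⁵ − 35x⁴ + 81x³ − 80x² − x − 70) ÷ lead(D) = −6x⁶ ÷ x = −6x⁵. Subtract (−6x⁵)·D = −6x⁶ + 54x⁵. Remainder: 3x⁵ − 35x⁴ + 81x³ − 80x² − x − 70.
Step 3: lead(3x⁵ − 35x⁴ + 81x³ − 80x² − x − 70) ÷ lead(D) = 3x⁵ ÷ x = 3x⁴. Subtract (3x⁴)·D = 3x⁵ − 27x⁴. Remainder: −8x⁴ + 81x³ − 80x² − x − 70.
Step 4: lead(−8x⁴ + 81x³ − 80x² − x − 70) ÷ lead(D) = −8x⁴ ÷ x = −8x³. Subtract (−8x³)·D = −8x⁴ + 72x³. Remainder: 9x³ − 80x² − x − 70.
Step 5: lead(9x³ − 80x² − x − 70) ÷ lead(D) = 9x³ ÷ x = 9x². Subtract (9x²)·D = 9x³ − 81x². Remainder: x² − x − 70.
Step 6: lead(x² − x − 70) ÷ lead(D) = x² ÷ x = x. Subtract (x)·D = x² − 9x. Remainder: 8x − 70.
Step 7: lead(8x − 70) ÷ lead(D) = 8x ÷ x = 8. Subtract (8)·D = 8x − 72. Remainder: 2.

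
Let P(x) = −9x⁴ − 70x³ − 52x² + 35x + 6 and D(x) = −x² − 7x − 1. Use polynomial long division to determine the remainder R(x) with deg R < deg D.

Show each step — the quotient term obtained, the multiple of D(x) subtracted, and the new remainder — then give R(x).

R(x) = 0

Step 1: lead(−9x⁴ − 70x³ − 52x² + 35x + 6) ÷ lead(D) = −9x⁴ ÷ −x² = 9x². Subtract (9x²)·D = −9x⁴ − 63x³ − 9x². Remainder: −7x³ − 43x² + 35x + 6.
Step 2: lead(−7x³ − 43x² + 35x + 6) ÷ lead(D) = −7x³ ÷ −x² = 7x. Subtract (7x)·D = −7x³ − 49x² − 7x. Remainder: 6x² + 42x + 6.
Step 3: lead(6x² + 42x + 6) ÷ lead(D) = 6x² ÷ −x² = −6. Subtract (−6)·D = 6x² + 42x + 6. Remainder: 0.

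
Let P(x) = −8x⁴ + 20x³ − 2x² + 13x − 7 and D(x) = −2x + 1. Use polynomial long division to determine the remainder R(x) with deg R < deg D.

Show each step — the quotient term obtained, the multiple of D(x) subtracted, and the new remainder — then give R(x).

Step 1: lead(−8x⁴ + 20x³ − 2x² + 13x − 7) ÷ lead(D) = −8x⁴ ÷ −2x = 4x³. Subtract (4x³)·D = −8x⁴ + 4x³. Remainder: 16x³ − 2x² + 13x − 7.
Step 2: lead(16x³ − 2x² + 13x − 7) ÷ lead(D) = 16x³ ÷ −2x = −8x². Subtract (−8x²)·D = 16x³ − 8x². Remainder: 6x² + 13x − 7.
Step 3: lead(6x² + 13x − 7) ÷ lead(D) = 6x² ÷ −2x = −3x. Subtract (−3x)·D = 6x² − 3x. Remainder: 16x − 7.
Step 4: lead(16x − 7) ÷ lead(D) = 16x ÷ −2x = −8. Subtract (−8)·D = 16x − 8. Remainder: 1.

R(x) = 1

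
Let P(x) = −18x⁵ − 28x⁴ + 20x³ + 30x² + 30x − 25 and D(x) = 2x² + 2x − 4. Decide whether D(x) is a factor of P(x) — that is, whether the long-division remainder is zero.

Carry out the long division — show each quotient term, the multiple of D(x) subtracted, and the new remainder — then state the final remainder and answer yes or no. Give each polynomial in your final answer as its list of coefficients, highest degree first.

Step 1: lead(−18x⁵ − 28x⁴ + 20x³ + 30x² + 30x − 25) ÷ lead(D) = −18x⁵ ÷ 2x² = −9x³. Subtract (−9x³)·D = −18x⁵ − 18x⁴ + 36x³. Remainder: −10x⁴ − 16x³ + 30x² + 30x − 25.
Step 2: lead(−10x⁴ − 16x³ + 30x² + 30x − 25) ÷ lead(D) = −10x⁴ ÷ 2x² = −5x². Subtract (−5x²)·D = −10x⁴ − 10x³ + 20x². Remainder: −6x³ + 10x² + 30x − 25.
Step 3: lead(−6x³ + 10x² + 30x − 25) ÷ lead(D) = −6x³ ÷ 2x² = −3x. Subtract (−3x)·D = −6x³ − 6x² + 12x. Remainder: 16x² + 18x − 25.
Step 4: lead(16x² + 18x − 25) ÷ lead(D) = 16x² ÷ 2x² = 8. Subtract (8)·D = 16x² + 16x − 32. Remainder: 2x + 7.

R = [2, 7], so D(x) is not a factor of P(x). no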